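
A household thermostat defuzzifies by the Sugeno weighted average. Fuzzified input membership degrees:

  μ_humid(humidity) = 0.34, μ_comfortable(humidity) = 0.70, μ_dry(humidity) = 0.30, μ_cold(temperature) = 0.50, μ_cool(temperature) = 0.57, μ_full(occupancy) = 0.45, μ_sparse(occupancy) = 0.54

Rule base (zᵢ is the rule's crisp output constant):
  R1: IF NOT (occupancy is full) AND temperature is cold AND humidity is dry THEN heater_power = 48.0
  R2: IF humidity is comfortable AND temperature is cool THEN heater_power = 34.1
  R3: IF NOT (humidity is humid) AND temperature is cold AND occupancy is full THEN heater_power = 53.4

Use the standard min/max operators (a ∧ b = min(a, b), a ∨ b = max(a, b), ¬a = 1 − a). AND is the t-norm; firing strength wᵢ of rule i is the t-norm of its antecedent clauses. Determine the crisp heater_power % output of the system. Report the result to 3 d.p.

43.839

R1 (z=48.0): ¬full=1−0.45=0.55, cold=0.50, dry=0.30; AND[min(a, b)] → w = 0.30
R2 (z=34.1): comfortable=0.70, cool=0.57; AND[min(a, b)] → w = 0.57
R3 (z=53.4): ¬humid=1−0.34=0.66, cold=0.50, full=0.45; AND[min(a, b)] → w = 0.45
Weighted average = (0.30·48.0 + 0.57·34.1 + 0.45·53.4) / (0.30 + 0.57 + 0.45)
  = 57.8670 / 1.3200 = 43.839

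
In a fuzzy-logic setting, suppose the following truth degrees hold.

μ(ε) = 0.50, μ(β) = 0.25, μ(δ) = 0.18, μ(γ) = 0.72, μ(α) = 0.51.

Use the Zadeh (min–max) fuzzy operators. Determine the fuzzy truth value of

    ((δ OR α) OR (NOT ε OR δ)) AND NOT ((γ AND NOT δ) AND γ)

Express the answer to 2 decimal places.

δ OR α = max(a, b) on (0.18, 0.51) = 0.51
NOT ε = 1 − 0.50 = 0.50
NOT ε OR δ = max(a, b) on (0.50, 0.18) = 0.50
(δ OR α) OR (NOT ε OR δ) = max(a, b) on (0.51, 0.50) = 0.51
NOT δ = 1 − 0.18 = 0.82
γ AND NOT δ = min(a, b) on (0.72, 0.82) = 0.72
(γ AND NOT δ) AND γ = min(a, b) on (0.72, 0.72) = 0.72
NOT ((γ AND NOT δ) AND γ) = 1 − 0.72 = 0.28
((δ OR α) OR (NOT ε OR δ)) AND NOT ((γ AND NOT δ) AND γ) = min(a, b) on (0.51, 0.28) = 0.28

0.28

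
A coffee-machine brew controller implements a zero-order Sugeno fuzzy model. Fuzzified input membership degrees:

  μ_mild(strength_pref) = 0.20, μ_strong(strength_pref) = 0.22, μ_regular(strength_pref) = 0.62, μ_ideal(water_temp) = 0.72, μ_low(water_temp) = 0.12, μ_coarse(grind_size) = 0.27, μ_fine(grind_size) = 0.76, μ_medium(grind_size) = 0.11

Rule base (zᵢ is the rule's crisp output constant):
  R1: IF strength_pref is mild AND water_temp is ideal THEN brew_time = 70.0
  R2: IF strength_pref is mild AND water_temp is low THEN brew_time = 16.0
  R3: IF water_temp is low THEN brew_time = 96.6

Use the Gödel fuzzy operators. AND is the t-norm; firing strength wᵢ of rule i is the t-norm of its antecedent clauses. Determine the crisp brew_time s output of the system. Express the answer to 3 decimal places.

62.527

R1 (z=70.0): mild=0.20, ideal=0.72; AND[min(a, b)] → w = 0.20
R2 (z=16.0): mild=0.20, low=0.12; AND[min(a, b)] → w = 0.12
R3 (z=96.6): low=0.12 → w = 0.12
Weighted average = (0.20·70.0 + 0.12·16.0 + 0.12·96.6) / (0.20 + 0.12 + 0.12)
  = 27.5120 / 0.4400 = 62.527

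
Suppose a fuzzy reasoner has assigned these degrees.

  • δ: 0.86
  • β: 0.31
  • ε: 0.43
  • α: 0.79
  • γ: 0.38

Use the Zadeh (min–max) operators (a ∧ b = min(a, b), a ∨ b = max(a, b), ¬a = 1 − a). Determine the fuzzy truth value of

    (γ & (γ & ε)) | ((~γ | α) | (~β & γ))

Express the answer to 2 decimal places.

γ & ε = min(a, b) on (0.38, 0.43) = 0.38
γ & (γ & ε) = min(a, b) on (0.38, 0.38) = 0.38
~γ = 1 − 0.38 = 0.62
~γ | α = max(a, b) on (0.62, 0.79) = 0.79
~β = 1 − 0.31 = 0.69
~β & γ = min(a, b) on (0.69, 0.38) = 0.38
(~γ | α) | (~β & γ) = max(a, b) on (0.79, 0.38) = 0.79
(γ & (γ & ε)) | ((~γ | α) | (~β & γ)) = max(a, b) on (0.38, 0.79) = 0.79

0.79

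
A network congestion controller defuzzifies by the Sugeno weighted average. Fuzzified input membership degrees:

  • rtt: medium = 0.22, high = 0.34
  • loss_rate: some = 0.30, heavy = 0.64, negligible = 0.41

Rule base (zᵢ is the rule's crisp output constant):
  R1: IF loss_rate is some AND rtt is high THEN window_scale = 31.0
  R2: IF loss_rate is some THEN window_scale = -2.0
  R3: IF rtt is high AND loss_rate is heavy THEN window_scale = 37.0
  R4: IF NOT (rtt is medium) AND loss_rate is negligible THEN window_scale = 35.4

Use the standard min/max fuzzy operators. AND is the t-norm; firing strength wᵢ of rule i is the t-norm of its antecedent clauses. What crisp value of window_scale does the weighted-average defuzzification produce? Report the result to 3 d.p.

26.514

R1 (z=31.0): some=0.30, high=0.34; AND[min(a, b)] → w = 0.30
R2 (z=-2.0): some=0.30 → w = 0.30
R3 (z=37.0): high=0.34, heavy=0.64; AND[min(a, b)] → w = 0.34
R4 (z=35.4): ¬medium=1−0.22=0.78, negligible=0.41; AND[min(a, b)] → w = 0.41
Weighted average = (0.30·31.0 + 0.30·-2.0 + 0.34·37.0 + 0.41·35.4) / (0.30 + 0.30 + 0.34 + 0.41)
  = 35.7940 / 1.3500 = 26.514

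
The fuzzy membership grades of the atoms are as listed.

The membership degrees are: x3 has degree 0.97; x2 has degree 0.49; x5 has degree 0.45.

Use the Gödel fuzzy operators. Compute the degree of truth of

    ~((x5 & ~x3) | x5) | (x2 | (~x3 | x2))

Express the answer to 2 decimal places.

~x3 = 1 − 0.97 = 0.03
x5 & ~x3 = min(a, b) on (0.45, 0.03) = 0.03
(x5 & ~x3) | x5 = max(a, b) on (0.03, 0.45) = 0.45
~((x5 & ~x3) | x5) = 1 − 0.45 = 0.55
~x3 = 1 − 0.97 = 0.03
~x3 | x2 = max(a, b) on (0.03, 0.49) = 0.49
x2 | (~x3 | x2) = max(a, b) on (0.49, 0.49) = 0.49
~((x5 & ~x3) | x5) | (x2 | (~x3 | x2)) = max(a, b) on (0.55, 0.49) = 0.55

0.55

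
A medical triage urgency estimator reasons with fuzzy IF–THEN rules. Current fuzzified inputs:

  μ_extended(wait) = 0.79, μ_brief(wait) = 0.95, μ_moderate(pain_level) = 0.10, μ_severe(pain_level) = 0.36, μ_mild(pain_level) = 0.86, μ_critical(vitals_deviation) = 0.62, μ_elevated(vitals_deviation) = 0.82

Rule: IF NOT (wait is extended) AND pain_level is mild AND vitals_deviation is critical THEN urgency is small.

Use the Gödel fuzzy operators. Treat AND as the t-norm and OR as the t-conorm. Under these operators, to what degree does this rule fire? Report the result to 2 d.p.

firing strength: ¬extended=1−0.79=0.21, mild=0.86, critical=0.62; AND[min(a, b)] → w = 0.21

0.21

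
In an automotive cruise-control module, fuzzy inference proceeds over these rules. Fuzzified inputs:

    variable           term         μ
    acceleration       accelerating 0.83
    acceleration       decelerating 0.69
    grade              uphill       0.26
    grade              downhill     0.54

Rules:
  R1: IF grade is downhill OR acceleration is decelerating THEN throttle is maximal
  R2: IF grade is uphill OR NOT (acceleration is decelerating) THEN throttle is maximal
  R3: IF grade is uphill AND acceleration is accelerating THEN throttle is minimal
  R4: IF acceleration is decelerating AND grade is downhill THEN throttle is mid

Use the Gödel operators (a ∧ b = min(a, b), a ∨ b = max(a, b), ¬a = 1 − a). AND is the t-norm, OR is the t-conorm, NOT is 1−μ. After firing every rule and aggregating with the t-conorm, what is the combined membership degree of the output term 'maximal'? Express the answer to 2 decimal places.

0.69

R1: downhill=0.54, decelerating=0.69; OR[max(a, b)] → w = 0.69
R2: uphill=0.26, ¬decelerating=1−0.69=0.31; OR[max(a, b)] → w = 0.31
R3: uphill=0.26, accelerating=0.83; AND[min(a, b)] → w = 0.26
R4: decelerating=0.69, downhill=0.54; AND[min(a, b)] → w = 0.54
Rules with consequent 'maximal': {R1, R2} → strengths 0.69, 0.31
Aggregate via t-conorm [max(a, b)]: 0.69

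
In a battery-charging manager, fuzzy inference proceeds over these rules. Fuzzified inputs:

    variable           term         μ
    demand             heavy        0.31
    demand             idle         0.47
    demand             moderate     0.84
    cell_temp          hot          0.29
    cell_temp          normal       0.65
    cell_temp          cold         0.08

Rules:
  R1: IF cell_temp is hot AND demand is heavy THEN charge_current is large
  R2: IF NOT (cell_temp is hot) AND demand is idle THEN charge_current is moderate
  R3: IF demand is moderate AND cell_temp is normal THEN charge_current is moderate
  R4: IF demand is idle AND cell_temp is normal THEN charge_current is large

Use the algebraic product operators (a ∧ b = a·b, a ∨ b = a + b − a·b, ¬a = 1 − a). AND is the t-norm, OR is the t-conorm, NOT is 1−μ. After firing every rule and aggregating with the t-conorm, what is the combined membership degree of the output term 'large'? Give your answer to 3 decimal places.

0.368

R1: hot=0.29, heavy=0.31; AND[a·b] → w = 0.0899
R2: ¬hot=1−0.29=0.71, idle=0.47; AND[a·b] → w = 0.3337
R3: moderate=0.84, normal=0.65; AND[a·b] → w = 0.5460
R4: idle=0.47, normal=0.65; AND[a·b] → w = 0.3055
Rules with consequent 'large': {R1, R4} → strengths 0.0899, 0.3055
Aggregate via t-conorm [a + b − a·b]: 0.3679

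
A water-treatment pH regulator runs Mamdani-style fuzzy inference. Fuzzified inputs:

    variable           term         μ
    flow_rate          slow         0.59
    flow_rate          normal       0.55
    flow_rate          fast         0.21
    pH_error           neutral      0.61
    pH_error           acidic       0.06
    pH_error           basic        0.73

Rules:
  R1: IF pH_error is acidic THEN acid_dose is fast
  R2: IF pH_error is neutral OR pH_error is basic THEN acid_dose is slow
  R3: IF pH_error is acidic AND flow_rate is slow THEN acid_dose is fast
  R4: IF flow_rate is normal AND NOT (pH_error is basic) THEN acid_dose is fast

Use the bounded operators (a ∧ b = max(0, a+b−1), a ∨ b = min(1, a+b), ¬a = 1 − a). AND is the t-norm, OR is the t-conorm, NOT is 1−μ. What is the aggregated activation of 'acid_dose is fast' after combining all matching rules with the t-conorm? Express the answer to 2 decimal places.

0.06

R1: acidic=0.06 → w = 0.06
R2: neutral=0.61, basic=0.73; OR[min(1, a+b)] → w = 1.00
R3: acidic=0.06, slow=0.59; AND[max(0, a+b−1)] → w = 0.00
R4: normal=0.55, ¬basic=1−0.73=0.27; AND[max(0, a+b−1)] → w = 0.00
Rules with consequent 'fast': {R1, R3, R4} → strengths 0.06, 0.00, 0.00
Aggregate via t-conorm [min(1, a+b)]: 0.06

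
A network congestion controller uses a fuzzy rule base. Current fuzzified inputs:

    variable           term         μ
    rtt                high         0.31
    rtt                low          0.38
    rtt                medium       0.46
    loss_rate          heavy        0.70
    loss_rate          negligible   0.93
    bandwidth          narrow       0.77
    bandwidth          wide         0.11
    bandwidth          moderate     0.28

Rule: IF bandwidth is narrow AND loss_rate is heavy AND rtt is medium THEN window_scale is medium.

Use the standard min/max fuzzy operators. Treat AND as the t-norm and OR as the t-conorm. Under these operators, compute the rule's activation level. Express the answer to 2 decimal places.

0.46

firing strength: narrow=0.77, heavy=0.70, medium=0.46; AND[min(a, b)] → w = 0.46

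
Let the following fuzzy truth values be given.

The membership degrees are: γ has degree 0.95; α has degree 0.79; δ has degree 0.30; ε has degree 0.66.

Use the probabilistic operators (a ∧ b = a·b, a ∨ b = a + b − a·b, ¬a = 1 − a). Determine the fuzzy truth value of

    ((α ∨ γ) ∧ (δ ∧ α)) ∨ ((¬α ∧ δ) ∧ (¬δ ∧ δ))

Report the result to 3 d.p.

0.245

α ∨ γ = a + b − a·b on (0.7900, 0.9500) = 0.9895
δ ∧ α = a·b on (0.3000, 0.7900) = 0.2370
(α ∨ γ) ∧ (δ ∧ α) = a·b on (0.9895, 0.2370) = 0.2345
¬α = 1 − 0.7900 = 0.2100
¬α ∧ δ = a·b on (0.2100, 0.3000) = 0.0630
¬δ = 1 − 0.3000 = 0.7000
¬δ ∧ δ = a·b on (0.7000, 0.3000) = 0.2100
(¬α ∧ δ) ∧ (¬δ ∧ δ) = a·b on (0.0630, 0.2100) = 0.0132
((α ∨ γ) ∧ (δ ∧ α)) ∨ ((¬α ∧ δ) ∧ (¬δ ∧ δ)) = a + b − a·b on (0.2345, 0.0132) = 0.2446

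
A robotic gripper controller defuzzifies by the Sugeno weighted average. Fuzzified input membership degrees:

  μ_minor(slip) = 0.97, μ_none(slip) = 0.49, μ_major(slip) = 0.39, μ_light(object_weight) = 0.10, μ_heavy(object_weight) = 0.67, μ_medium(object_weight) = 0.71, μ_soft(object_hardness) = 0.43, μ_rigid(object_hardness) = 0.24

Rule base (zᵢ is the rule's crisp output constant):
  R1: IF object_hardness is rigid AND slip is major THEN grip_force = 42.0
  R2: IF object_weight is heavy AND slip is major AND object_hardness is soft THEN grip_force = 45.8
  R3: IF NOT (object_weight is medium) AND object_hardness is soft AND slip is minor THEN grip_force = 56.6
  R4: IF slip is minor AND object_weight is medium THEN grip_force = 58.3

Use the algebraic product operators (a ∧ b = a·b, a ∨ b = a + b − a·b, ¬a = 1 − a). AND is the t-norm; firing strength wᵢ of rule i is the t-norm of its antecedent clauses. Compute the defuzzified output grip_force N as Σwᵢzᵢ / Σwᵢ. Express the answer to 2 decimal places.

55.21

R1 (z=42.0): rigid=0.24, major=0.39; AND[a·b] → w = 0.0936
R2 (z=45.8): heavy=0.67, major=0.39, soft=0.43; AND[a·b] → w = 0.1124
R3 (z=56.6): ¬medium=1−0.71=0.29, soft=0.43, minor=0.97; AND[a·b] → w = 0.1210
R4 (z=58.3): minor=0.97, medium=0.71; AND[a·b] → w = 0.6887
Weighted average = (0.0936·42.0 + 0.1124·45.8 + 0.1210·56.6 + 0.6887·58.3) / (0.0936 + 0.1124 + 0.1210 + 0.6887)
  = 56.0747 / 1.0156 = 55.21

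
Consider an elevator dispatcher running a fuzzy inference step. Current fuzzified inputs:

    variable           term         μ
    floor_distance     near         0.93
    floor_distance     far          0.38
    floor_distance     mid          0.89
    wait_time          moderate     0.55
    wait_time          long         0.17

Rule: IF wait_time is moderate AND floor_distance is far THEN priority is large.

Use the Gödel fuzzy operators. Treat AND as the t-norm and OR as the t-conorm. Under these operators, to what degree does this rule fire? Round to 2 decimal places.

firing strength: moderate=0.55, far=0.38; AND[min(a, b)] → w = 0.38

0.38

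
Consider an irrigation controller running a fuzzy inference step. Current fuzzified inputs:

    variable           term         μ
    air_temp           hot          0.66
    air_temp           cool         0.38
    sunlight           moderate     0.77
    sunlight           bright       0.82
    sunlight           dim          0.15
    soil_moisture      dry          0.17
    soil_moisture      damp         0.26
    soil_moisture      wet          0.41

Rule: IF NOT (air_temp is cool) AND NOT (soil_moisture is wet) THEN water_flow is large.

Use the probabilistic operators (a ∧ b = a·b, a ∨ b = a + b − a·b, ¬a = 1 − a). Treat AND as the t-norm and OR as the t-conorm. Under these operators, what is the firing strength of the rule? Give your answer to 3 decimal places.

0.366

firing strength: ¬cool=1−0.38=0.62, ¬wet=1−0.41=0.59; AND[a·b] → w = 0.3658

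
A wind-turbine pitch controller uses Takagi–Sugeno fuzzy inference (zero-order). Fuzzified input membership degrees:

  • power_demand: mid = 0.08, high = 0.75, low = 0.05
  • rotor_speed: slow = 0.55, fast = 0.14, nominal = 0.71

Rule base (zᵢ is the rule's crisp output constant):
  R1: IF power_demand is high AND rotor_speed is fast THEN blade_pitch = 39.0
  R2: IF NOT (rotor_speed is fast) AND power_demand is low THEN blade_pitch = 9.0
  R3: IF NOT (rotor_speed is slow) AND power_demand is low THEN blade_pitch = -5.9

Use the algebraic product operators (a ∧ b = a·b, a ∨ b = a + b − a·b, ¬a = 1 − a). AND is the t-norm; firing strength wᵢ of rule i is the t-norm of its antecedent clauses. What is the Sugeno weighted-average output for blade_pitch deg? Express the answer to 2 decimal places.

R1 (z=39.0): high=0.75, fast=0.14; AND[a·b] → w = 0.1050
R2 (z=9.0): ¬fast=1−0.14=0.86, low=0.05; AND[a·b] → w = 0.0430
R3 (z=-5.9): ¬slow=1−0.55=0.45, low=0.05; AND[a·b] → w = 0.0225
Weighted average = (0.1050·39.0 + 0.0430·9.0 + 0.0225·-5.9) / (0.1050 + 0.0430 + 0.0225)
  = 4.3493 / 0.1705 = 25.51

25.51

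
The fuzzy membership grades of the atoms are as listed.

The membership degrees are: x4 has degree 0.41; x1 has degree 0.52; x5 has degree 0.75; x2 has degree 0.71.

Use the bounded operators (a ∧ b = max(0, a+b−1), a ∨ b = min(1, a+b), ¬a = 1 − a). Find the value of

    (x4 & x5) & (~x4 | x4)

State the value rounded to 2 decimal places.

x4 & x5 = max(0, a+b−1) on (0.41, 0.75) = 0.16
~x4 = 1 − 0.41 = 0.59
~x4 | x4 = min(1, a+b) on (0.59, 0.41) = 1.00
(x4 & x5) & (~x4 | x4) = max(0, a+b−1) on (0.16, 1.00) = 0.16

0.16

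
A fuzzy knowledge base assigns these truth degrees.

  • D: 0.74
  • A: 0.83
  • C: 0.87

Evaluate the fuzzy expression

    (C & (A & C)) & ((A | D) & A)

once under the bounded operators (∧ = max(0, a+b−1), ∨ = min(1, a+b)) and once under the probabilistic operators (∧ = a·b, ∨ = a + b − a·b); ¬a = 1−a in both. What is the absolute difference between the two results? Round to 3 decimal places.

Under bounded:
  A & C = max(0, a+b−1) on (0.83, 0.87) = 0.70
  C & (A & C) = max(0, a+b−1) on (0.87, 0.70) = 0.57
  A | D = min(1, a+b) on (0.83, 0.74) = 1.00
  (A | D) & A = max(0, a+b−1) on (1.00, 0.83) = 0.83
  (C & (A & C)) & ((A | D) & A) = max(0, a+b−1) on (0.57, 0.83) = 0.40
  → value = 0.4000
Under probabilistic:
  A & C = a·b on (0.8300, 0.8700) = 0.7221
  C & (A & C) = a·b on (0.8700, 0.7221) = 0.6282
  A | D = a + b − a·b on (0.8300, 0.7400) = 0.9558
  (A | D) & A = a·b on (0.9558, 0.8300) = 0.7933
  (C & (A & C)) & ((A | D) & A) = a·b on (0.6282, 0.7933) = 0.4984
  → value = 0.4984
|0.4000 − 0.4984| = 0.098

0.098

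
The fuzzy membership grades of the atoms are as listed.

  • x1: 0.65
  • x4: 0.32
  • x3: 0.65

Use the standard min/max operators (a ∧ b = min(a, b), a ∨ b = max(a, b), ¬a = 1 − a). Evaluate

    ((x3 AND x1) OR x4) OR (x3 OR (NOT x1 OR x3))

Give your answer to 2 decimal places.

0.65

x3 AND x1 = min(a, b) on (0.65, 0.65) = 0.65
(x3 AND x1) OR x4 = max(a, b) on (0.65, 0.32) = 0.65
NOT x1 = 1 − 0.65 = 0.35
NOT x1 OR x3 = max(a, b) on (0.35, 0.65) = 0.65
x3 OR (NOT x1 OR x3) = max(a, b) on (0.65, 0.65) = 0.65
((x3 AND x1) OR x4) OR (x3 OR (NOT x1 OR x3)) = max(a, b) on (0.65, 0.65) = 0.65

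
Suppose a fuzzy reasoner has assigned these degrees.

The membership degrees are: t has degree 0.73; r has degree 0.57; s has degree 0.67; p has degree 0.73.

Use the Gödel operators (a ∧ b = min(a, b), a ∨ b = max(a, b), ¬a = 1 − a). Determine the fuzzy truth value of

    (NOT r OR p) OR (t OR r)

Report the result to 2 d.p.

0.73

NOT r = 1 − 0.57 = 0.43
NOT r OR p = max(a, b) on (0.43, 0.73) = 0.73
t OR r = max(a, b) on (0.73, 0.57) = 0.73
(NOT r OR p) OR (t OR r) = max(a, b) on (0.73, 0.73) = 0.73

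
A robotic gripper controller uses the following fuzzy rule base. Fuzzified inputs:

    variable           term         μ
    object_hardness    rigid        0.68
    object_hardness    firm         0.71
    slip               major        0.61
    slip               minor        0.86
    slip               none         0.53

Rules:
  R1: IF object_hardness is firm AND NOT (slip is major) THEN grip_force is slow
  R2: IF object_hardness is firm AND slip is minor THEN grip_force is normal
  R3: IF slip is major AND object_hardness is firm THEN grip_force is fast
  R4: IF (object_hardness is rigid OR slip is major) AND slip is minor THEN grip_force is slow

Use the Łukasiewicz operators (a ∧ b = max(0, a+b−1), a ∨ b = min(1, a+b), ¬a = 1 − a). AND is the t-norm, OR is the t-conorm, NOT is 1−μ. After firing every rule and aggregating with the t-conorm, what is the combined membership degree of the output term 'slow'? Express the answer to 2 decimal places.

0.96

R1: firm=0.71, ¬major=1−0.61=0.39; AND[max(0, a+b−1)] → w = 0.10
R2: firm=0.71, minor=0.86; AND[max(0, a+b−1)] → w = 0.57
R3: major=0.61, firm=0.71; AND[max(0, a+b−1)] → w = 0.32
R4: (rigid=0.68 OR major=0.61) = 1.00; AND[max(0, a+b−1)] with minor=0.86 → w = 0.86
Rules with consequent 'slow': {R1, R4} → strengths 0.10, 0.86
Aggregate via t-conorm [min(1, a+b)]: 0.96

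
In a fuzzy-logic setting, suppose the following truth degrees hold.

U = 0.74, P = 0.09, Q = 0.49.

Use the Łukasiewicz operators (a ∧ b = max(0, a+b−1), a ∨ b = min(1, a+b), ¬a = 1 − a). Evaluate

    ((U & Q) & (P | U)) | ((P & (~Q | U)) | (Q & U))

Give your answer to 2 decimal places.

U & Q = max(0, a+b−1) on (0.74, 0.49) = 0.23
P | U = min(1, a+b) on (0.09, 0.74) = 0.83
(U & Q) & (P | U) = max(0, a+b−1) on (0.23, 0.83) = 0.06
~Q = 1 − 0.49 = 0.51
~Q | U = min(1, a+b) on (0.51, 0.74) = 1.00
P & (~Q | U) = max(0, a+b−1) on (0.09, 1.00) = 0.09
Q & U = max(0, a+b−1) on (0.49, 0.74) = 0.23
(P & (~Q | U)) | (Q & U) = min(1, a+b) on (0.09, 0.23) = 0.32
((U & Q) & (P | U)) | ((P & (~Q | U)) | (Q & U)) = min(1, a+b) on (0.06, 0.32) = 0.38

0.38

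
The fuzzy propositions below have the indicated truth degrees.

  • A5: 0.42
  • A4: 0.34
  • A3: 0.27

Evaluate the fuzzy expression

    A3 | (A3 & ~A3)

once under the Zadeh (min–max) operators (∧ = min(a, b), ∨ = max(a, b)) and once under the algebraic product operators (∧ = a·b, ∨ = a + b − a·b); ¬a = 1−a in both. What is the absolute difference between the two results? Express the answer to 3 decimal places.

Under Zadeh (min–max):
  ~A3 = 1 − 0.27 = 0.73
  A3 & ~A3 = min(a, b) on (0.27, 0.73) = 0.27
  A3 | (A3 & ~A3) = max(a, b) on (0.27, 0.27) = 0.27
  → value = 0.2700
Under algebraic product:
  ~A3 = 1 − 0.2700 = 0.7300
  A3 & ~A3 = a·b on (0.2700, 0.7300) = 0.1971
  A3 | (A3 & ~A3) = a + b − a·b on (0.2700, 0.1971) = 0.4139
  → value = 0.4139
|0.2700 − 0.4139| = 0.144

0.144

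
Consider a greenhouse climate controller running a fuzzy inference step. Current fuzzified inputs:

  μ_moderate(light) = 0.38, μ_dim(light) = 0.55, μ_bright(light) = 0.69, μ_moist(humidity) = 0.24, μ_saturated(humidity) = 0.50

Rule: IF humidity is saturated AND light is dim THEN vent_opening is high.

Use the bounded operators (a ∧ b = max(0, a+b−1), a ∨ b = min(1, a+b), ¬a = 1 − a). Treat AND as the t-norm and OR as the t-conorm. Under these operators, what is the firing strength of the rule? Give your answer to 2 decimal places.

firing strength: saturated=0.50, dim=0.55; AND[max(0, a+b−1)] → w = 0.05

0.05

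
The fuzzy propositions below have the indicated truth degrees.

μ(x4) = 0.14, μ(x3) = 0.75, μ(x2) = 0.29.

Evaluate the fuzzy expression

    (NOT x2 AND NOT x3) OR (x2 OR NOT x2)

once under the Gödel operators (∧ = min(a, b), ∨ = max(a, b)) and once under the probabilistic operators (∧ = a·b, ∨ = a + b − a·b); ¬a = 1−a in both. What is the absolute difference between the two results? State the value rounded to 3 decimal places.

Under Gödel:
  NOT x2 = 1 − 0.29 = 0.71
  NOT x3 = 1 − 0.75 = 0.25
  NOT x2 AND NOT x3 = min(a, b) on (0.71, 0.25) = 0.25
  NOT x2 = 1 − 0.29 = 0.71
  x2 OR NOT x2 = max(a, b) on (0.29, 0.71) = 0.71
  (NOT x2 AND NOT x3) OR (x2 OR NOT x2) = max(a, b) on (0.25, 0.71) = 0.71
  → value = 0.7100
Under probabilistic:
  NOT x2 = 1 − 0.2900 = 0.7100
  NOT x3 = 1 − 0.7500 = 0.2500
  NOT x2 AND NOT x3 = a·b on (0.7100, 0.2500) = 0.1775
  NOT x2 = 1 − 0.2900 = 0.7100
  x2 OR NOT x2 = a + b − a·b on (0.2900, 0.7100) = 0.7941
  (NOT x2 AND NOT x3) OR (x2 OR NOT x2) = a + b − a·b on (0.1775, 0.7941) = 0.8306
  → value = 0.8306
|0.7100 − 0.8306| = 0.121

0.121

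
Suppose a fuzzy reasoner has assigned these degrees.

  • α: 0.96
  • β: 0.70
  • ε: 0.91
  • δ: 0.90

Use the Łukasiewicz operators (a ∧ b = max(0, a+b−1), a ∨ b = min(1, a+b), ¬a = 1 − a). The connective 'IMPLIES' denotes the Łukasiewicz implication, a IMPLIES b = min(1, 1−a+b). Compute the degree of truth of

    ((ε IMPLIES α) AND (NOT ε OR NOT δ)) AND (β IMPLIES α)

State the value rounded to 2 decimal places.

0.19

ε IMPLIES α  [Łukasiewicz: min(1, 1−a+b)] with a=0.91, b=0.96 → 1.00
NOT ε = 1 − 0.91 = 0.09
NOT δ = 1 − 0.90 = 0.10
NOT ε OR NOT δ = min(1, a+b) on (0.09, 0.10) = 0.19
(ε IMPLIES α) AND (NOT ε OR NOT δ) = max(0, a+b−1) on (1.00, 0.19) = 0.19
β IMPLIES α  [Łukasiewicz: min(1, 1−a+b)] with a=0.70, b=0.96 → 1.00
((ε IMPLIES α) AND (NOT ε OR NOT δ)) AND (β IMPLIES α) = max(0, a+b−1) on (0.19, 1.00) = 0.19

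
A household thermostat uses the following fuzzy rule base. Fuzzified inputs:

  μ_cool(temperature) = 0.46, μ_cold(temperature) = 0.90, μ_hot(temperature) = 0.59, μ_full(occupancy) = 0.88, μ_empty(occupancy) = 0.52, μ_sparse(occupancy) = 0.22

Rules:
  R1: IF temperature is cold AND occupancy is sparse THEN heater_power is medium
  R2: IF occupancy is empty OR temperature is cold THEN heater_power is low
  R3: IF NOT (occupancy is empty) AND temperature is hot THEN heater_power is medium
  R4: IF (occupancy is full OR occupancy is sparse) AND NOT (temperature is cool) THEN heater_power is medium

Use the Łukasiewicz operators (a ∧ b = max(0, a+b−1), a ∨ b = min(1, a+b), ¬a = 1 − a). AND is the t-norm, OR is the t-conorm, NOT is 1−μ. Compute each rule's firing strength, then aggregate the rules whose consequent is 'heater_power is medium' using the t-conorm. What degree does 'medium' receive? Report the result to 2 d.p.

0.73

R1: cold=0.90, sparse=0.22; AND[max(0, a+b−1)] → w = 0.12
R2: empty=0.52, cold=0.90; OR[min(1, a+b)] → w = 1.00
R3: ¬empty=1−0.52=0.48, hot=0.59; AND[max(0, a+b−1)] → w = 0.07
R4: (full=0.88 OR sparse=0.22) = 1.00; AND[max(0, a+b−1)] with ¬cool=1−0.46=0.54 → w = 0.54
Rules with consequent 'medium': {R1, R3, R4} → strengths 0.12, 0.07, 0.54
Aggregate via t-conorm [min(1, a+b)]: 0.73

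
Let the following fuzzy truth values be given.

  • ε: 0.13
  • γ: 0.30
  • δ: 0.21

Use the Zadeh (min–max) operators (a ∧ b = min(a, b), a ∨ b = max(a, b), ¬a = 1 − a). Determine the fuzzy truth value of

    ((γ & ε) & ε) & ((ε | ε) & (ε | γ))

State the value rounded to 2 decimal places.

γ & ε = min(a, b) on (0.30, 0.13) = 0.13
(γ & ε) & ε = min(a, b) on (0.13, 0.13) = 0.13
ε | ε = max(a, b) on (0.13, 0.13) = 0.13
ε | γ = max(a, b) on (0.13, 0.30) = 0.30
(ε | ε) & (ε | γ) = min(a, b) on (0.13, 0.30) = 0.13
((γ & ε) & ε) & ((ε | ε) & (ε | γ)) = min(a, b) on (0.13, 0.13) = 0.13

0.13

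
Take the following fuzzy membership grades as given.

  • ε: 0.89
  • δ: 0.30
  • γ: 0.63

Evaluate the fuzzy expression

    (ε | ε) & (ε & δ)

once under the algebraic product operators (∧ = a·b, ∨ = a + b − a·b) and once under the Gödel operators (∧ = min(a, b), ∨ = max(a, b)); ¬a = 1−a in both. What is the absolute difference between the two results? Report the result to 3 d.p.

Under algebraic product:
  ε | ε = a + b − a·b on (0.8900, 0.8900) = 0.9879
  ε & δ = a·b on (0.8900, 0.3000) = 0.2670
  (ε | ε) & (ε & δ) = a·b on (0.9879, 0.2670) = 0.2638
  → value = 0.2638
Under Gödel:
  ε | ε = max(a, b) on (0.89, 0.89) = 0.89
  ε & δ = min(a, b) on (0.89, 0.30) = 0.30
  (ε | ε) & (ε & δ) = min(a, b) on (0.89, 0.30) = 0.30
  → value = 0.3000
|0.2638 − 0.3000| = 0.036

0.036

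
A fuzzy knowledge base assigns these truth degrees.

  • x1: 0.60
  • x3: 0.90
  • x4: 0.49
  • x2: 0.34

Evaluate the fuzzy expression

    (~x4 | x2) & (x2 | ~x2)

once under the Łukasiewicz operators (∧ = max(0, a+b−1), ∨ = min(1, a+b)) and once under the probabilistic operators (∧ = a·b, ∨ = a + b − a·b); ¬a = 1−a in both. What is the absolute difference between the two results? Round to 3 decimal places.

0.325

Under Łukasiewicz:
  ~x4 = 1 − 0.49 = 0.51
  ~x4 | x2 = min(1, a+b) on (0.51, 0.34) = 0.85
  ~x2 = 1 − 0.34 = 0.66
  x2 | ~x2 = min(1, a+b) on (0.34, 0.66) = 1.00
  (~x4 | x2) & (x2 | ~x2) = max(0, a+b−1) on (0.85, 1.00) = 0.85
  → value = 0.8500
Under probabilistic:
  ~x4 = 1 − 0.4900 = 0.5100
  ~x4 | x2 = a + b − a·b on (0.5100, 0.3400) = 0.6766
  ~x2 = 1 − 0.3400 = 0.6600
  x2 | ~x2 = a + b − a·b on (0.3400, 0.6600) = 0.7756
  (~x4 | x2) & (x2 | ~x2) = a·b on (0.6766, 0.7756) = 0.5248
  → value = 0.5248
|0.8500 − 0.5248| = 0.325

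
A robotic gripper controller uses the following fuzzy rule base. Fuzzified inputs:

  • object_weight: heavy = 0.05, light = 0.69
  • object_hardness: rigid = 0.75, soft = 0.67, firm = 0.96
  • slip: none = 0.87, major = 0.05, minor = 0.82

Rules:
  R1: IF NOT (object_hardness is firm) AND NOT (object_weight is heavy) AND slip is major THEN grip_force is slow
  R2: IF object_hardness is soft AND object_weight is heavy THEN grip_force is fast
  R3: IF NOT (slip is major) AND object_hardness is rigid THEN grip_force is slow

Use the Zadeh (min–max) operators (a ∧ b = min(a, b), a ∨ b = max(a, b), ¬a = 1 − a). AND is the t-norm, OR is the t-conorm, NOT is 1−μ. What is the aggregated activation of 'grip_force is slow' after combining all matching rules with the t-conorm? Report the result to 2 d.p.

0.75

R1: ¬firm=1−0.96=0.04, ¬heavy=1−0.05=0.95, major=0.05; AND[min(a, b)] → w = 0.04
R2: soft=0.67, heavy=0.05; AND[min(a, b)] → w = 0.05
R3: ¬major=1−0.05=0.95, rigid=0.75; AND[min(a, b)] → w = 0.75
Rules with consequent 'slow': {R1, R3} → strengths 0.04, 0.75
Aggregate via t-conorm [max(a, b)]: 0.75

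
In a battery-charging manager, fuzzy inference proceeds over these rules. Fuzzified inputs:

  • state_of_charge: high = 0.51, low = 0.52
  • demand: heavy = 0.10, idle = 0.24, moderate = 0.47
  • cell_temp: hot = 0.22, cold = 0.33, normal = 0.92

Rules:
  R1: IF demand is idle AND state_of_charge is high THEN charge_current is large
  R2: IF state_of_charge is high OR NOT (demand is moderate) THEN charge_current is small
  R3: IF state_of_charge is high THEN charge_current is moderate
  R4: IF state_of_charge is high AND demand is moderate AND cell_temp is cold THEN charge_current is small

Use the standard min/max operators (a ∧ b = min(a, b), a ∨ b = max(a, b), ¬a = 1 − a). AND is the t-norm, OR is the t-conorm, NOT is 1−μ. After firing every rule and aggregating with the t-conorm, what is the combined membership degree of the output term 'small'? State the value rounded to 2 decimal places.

0.53

R1: idle=0.24, high=0.51; AND[min(a, b)] → w = 0.24
R2: high=0.51, ¬moderate=1−0.47=0.53; OR[max(a, b)] → w = 0.53
R3: high=0.51 → w = 0.51
R4: high=0.51, moderate=0.47, cold=0.33; AND[min(a, b)] → w = 0.33
Rules with consequent 'small': {R2, R4} → strengths 0.53, 0.33
Aggregate via t-conorm [max(a, b)]: 0.53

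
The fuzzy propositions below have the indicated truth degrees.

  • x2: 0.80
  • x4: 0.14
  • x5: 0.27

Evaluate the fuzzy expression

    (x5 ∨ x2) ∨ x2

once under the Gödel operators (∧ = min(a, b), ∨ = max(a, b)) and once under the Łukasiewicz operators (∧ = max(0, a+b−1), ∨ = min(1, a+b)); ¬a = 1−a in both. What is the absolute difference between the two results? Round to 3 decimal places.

0.200

Under Gödel:
  x5 ∨ x2 = max(a, b) on (0.27, 0.80) = 0.80
  (x5 ∨ x2) ∨ x2 = max(a, b) on (0.80, 0.80) = 0.80
  → value = 0.8000
Under Łukasiewicz:
  x5 ∨ x2 = min(1, a+b) on (0.27, 0.80) = 1.00
  (x5 ∨ x2) ∨ x2 = min(1, a+b) on (1.00, 0.80) = 1.00
  → value = 1.0000
|0.8000 − 1.0000| = 0.200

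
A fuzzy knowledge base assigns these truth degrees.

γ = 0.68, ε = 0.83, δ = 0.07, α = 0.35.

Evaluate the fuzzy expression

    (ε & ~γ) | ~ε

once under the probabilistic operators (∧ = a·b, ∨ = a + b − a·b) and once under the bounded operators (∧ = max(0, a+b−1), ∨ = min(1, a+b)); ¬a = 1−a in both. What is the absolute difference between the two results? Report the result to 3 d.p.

Under probabilistic:
  ~γ = 1 − 0.6800 = 0.3200
  ε & ~γ = a·b on (0.8300, 0.3200) = 0.2656
  ~ε = 1 − 0.8300 = 0.1700
  (ε & ~γ) | ~ε = a + b − a·b on (0.2656, 0.1700) = 0.3904
  → value = 0.3904
Under bounded:
  ~γ = 1 − 0.68 = 0.32
  ε & ~γ = max(0, a+b−1) on (0.83, 0.32) = 0.15
  ~ε = 1 − 0.83 = 0.17
  (ε & ~γ) | ~ε = min(1, a+b) on (0.15, 0.17) = 0.32
  → value = 0.3200
|0.3904 − 0.3200| = 0.070

0.070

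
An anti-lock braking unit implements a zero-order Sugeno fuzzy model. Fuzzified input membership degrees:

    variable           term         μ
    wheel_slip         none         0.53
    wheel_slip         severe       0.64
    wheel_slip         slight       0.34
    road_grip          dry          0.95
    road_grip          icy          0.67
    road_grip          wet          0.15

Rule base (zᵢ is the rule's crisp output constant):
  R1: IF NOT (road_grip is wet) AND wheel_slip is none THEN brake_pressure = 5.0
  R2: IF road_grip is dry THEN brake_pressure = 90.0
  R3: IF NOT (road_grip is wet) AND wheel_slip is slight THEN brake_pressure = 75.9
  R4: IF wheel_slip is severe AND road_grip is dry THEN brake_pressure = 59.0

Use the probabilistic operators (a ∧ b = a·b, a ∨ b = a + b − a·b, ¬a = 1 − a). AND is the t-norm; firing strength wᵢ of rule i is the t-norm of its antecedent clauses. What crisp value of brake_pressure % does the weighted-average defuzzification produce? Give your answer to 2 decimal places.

R1 (z=5.0): ¬wet=1−0.15=0.85, none=0.53; AND[a·b] → w = 0.4505
R2 (z=90.0): dry=0.95 → w = 0.9500
R3 (z=75.9): ¬wet=1−0.15=0.85, slight=0.34; AND[a·b] → w = 0.2890
R4 (z=59.0): severe=0.64, dry=0.95; AND[a·b] → w = 0.6080
Weighted average = (0.4505·5.0 + 0.9500·90.0 + 0.2890·75.9 + 0.6080·59.0) / (0.4505 + 0.9500 + 0.2890 + 0.6080)
  = 145.5596 / 2.2975 = 63.36

63.36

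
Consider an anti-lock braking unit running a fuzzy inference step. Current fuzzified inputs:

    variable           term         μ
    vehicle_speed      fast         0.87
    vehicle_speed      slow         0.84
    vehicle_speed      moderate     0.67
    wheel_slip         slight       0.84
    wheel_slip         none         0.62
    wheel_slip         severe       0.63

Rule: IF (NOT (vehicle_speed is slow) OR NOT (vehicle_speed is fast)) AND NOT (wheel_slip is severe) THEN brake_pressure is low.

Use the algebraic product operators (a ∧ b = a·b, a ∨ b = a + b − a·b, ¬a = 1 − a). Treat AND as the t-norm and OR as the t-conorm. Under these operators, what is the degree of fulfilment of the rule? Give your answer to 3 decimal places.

0.100

firing strength: (¬slow=1−0.84=0.16 OR ¬fast=1−0.87=0.13) = 0.2692; AND[a·b] with ¬severe=1−0.63=0.37 → w = 0.0996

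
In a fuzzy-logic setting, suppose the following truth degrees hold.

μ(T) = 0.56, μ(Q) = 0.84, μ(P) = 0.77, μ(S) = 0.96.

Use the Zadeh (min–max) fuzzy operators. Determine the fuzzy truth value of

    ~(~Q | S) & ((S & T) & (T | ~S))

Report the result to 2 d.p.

0.04

~Q = 1 − 0.84 = 0.16
~Q | S = max(a, b) on (0.16, 0.96) = 0.96
~(~Q | S) = 1 − 0.96 = 0.04
S & T = min(a, b) on (0.96, 0.56) = 0.56
~S = 1 − 0.96 = 0.04
T | ~S = max(a, b) on (0.56, 0.04) = 0.56
(S & T) & (T | ~S) = min(a, b) on (0.56, 0.56) = 0.56
~(~Q | S) & ((S & T) & (T | ~S)) = min(a, b) on (0.04, 0.56) = 0.04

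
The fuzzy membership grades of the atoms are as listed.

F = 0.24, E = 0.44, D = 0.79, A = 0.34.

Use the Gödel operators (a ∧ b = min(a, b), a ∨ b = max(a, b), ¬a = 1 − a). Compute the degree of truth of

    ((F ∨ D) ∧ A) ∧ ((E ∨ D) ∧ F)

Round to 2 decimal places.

0.24

F ∨ D = max(a, b) on (0.24, 0.79) = 0.79
(F ∨ D) ∧ A = min(a, b) on (0.79, 0.34) = 0.34
E ∨ D = max(a, b) on (0.44, 0.79) = 0.79
(E ∨ D) ∧ F = min(a, b) on (0.79, 0.24) = 0.24
((F ∨ D) ∧ A) ∧ ((E ∨ D) ∧ F) = min(a, b) on (0.34, 0.24) = 0.24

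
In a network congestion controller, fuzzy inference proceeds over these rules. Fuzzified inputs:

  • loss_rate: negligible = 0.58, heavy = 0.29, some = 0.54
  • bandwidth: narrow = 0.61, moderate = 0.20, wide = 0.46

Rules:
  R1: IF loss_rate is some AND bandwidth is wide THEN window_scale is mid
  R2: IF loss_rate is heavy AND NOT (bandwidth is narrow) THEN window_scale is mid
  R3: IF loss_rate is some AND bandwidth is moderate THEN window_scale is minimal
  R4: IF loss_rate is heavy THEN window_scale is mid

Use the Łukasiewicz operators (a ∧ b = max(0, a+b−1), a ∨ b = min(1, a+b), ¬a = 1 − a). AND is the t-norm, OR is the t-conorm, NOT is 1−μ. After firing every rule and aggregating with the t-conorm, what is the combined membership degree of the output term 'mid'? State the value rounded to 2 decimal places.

R1: some=0.54, wide=0.46; AND[max(0, a+b−1)] → w = 0.00
R2: heavy=0.29, ¬narrow=1−0.61=0.39; AND[max(0, a+b−1)] → w = 0.00
R3: some=0.54, moderate=0.20; AND[max(0, a+b−1)] → w = 0.00
R4: heavy=0.29 → w = 0.29
Rules with consequent 'mid': {R1, R2, R4} → strengths 0.00, 0.00, 0.29
Aggregate via t-conorm [min(1, a+b)]: 0.29

0.29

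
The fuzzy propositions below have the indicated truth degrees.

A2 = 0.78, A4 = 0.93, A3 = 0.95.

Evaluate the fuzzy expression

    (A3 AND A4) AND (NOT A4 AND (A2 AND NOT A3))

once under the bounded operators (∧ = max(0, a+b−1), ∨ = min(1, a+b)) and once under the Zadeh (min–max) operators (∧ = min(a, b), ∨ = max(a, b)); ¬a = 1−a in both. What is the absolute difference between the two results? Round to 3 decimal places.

Under bounded:
  A3 AND A4 = max(0, a+b−1) on (0.95, 0.93) = 0.88
  NOT A4 = 1 − 0.93 = 0.07
  NOT A3 = 1 − 0.95 = 0.05
  A2 AND NOT A3 = max(0, a+b−1) on (0.78, 0.05) = 0.00
  NOT A4 AND (A2 AND NOT A3) = max(0, a+b−1) on (0.07, 0.00) = 0.00
  (A3 AND A4) AND (NOT A4 AND (A2 AND NOT A3)) = max(0, a+b−1) on (0.88, 0.00) = 0.00
  → value = 0.0000
Under Zadeh (min–max):
  A3 AND A4 = min(a, b) on (0.95, 0.93) = 0.93
  NOT A4 = 1 − 0.93 = 0.07
  NOT A3 = 1 − 0.95 = 0.05
  A2 AND NOT A3 = min(a, b) on (0.78, 0.05) = 0.05
  NOT A4 AND (A2 AND NOT A3) = min(a, b) on (0.07, 0.05) = 0.05
  (A3 AND A4) AND (NOT A4 AND (A2 AND NOT A3)) = min(a, b) on (0.93, 0.05) = 0.05
  → value = 0.0500
|0.0000 − 0.0500| = 0.050

0.050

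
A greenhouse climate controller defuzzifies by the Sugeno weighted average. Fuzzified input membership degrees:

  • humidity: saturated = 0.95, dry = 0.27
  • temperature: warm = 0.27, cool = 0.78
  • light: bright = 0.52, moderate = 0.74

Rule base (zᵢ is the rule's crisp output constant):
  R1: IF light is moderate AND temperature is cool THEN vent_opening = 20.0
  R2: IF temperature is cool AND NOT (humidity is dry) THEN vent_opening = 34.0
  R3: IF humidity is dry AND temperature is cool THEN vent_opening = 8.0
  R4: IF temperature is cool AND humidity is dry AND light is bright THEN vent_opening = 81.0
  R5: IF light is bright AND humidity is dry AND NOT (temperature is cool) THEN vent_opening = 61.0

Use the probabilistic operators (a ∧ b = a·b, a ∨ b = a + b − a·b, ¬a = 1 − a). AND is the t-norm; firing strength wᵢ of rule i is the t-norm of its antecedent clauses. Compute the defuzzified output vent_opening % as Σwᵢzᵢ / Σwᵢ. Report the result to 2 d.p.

28.94

R1 (z=20.0): moderate=0.74, cool=0.78; AND[a·b] → w = 0.5772
R2 (z=34.0): cool=0.78, ¬dry=1−0.27=0.73; AND[a·b] → w = 0.5694
R3 (z=8.0): dry=0.27, cool=0.78; AND[a·b] → w = 0.2106
R4 (z=81.0): cool=0.78, dry=0.27, bright=0.52; AND[a·b] → w = 0.1095
R5 (z=61.0): bright=0.52, dry=0.27, ¬cool=1−0.78=0.22; AND[a·b] → w = 0.0309
Weighted average = (0.5772·20.0 + 0.5694·34.0 + 0.2106·8.0 + 0.1095·81.0 + 0.0309·61.0) / (0.5772 + 0.5694 + 0.2106 + 0.1095 + 0.0309)
  = 43.3430 / 1.4976 = 28.94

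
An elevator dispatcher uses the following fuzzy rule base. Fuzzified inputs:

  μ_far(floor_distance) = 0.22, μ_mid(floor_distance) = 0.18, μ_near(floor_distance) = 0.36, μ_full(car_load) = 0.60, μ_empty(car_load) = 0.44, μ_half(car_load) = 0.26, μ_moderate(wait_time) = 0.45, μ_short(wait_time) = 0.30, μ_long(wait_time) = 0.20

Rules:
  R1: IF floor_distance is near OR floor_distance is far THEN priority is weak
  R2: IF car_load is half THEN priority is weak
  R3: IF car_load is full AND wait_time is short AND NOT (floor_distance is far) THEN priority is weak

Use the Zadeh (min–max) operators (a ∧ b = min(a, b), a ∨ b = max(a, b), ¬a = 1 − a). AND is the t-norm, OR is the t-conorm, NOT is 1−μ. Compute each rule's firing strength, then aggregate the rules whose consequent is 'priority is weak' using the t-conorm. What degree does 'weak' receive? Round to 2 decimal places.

R1: near=0.36, far=0.22; OR[max(a, b)] → w = 0.36
R2: half=0.26 → w = 0.26
R3: full=0.60, short=0.30, ¬far=1−0.22=0.78; AND[min(a, b)] → w = 0.30
Rules with consequent 'weak': {R1, R2, R3} → strengths 0.36, 0.26, 0.30
Aggregate via t-conorm [max(a, b)]: 0.36

0.36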